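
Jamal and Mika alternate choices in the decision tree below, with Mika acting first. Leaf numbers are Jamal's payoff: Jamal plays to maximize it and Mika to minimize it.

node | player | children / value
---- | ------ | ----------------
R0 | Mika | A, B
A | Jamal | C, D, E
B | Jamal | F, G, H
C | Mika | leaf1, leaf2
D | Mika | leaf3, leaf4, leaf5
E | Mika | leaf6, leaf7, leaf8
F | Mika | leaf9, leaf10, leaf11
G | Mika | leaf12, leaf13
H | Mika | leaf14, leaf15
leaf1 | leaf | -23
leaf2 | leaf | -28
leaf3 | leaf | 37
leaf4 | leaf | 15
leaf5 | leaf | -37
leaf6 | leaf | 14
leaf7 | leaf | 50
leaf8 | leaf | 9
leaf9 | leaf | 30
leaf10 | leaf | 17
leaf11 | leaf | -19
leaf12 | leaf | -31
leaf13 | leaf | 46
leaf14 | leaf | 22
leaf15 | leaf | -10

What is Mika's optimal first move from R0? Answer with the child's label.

B

C (Mika): min(-23, -28) = -28
D (Mika): min(37, 15, -37) = -37
E (Mika): min(14, 50, 9) = 9
A (Jamal): max(-28, -37, 9) = 9
F (Mika): min(30, 17, -19) = -19
G (Mika): min(-31, 46) = -31
H (Mika): min(22, -10) = -10
B (Jamal): max(-19, -31, -10) = -10
R0 (Mika): min(9, -10) = -10
Mika at R0 wants the lowest of {A=9, B=-10}, so chooses B.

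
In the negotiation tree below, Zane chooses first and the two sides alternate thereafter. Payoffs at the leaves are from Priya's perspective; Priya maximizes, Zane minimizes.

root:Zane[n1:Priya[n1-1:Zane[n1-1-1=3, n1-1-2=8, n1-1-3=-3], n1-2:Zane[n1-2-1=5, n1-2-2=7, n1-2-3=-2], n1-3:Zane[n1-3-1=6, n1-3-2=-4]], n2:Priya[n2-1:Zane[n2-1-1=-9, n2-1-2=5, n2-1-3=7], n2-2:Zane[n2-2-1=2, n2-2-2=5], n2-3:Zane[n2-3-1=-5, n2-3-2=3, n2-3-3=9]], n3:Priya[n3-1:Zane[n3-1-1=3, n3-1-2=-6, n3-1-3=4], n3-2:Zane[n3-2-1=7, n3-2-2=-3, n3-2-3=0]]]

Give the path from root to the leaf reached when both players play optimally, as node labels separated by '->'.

root -> n3 -> n3-2 -> n3-2-2

n1-1 (Zane): min(3, 8, -3) = -3
n1-2 (Zane): min(5, 7, -2) = -2
n1-3 (Zane): min(6, -4) = -4
n1 (Priya): max(-3, -2, -4) = -2
n2-1 (Zane): min(-9, 5, 7) = -9
n2-2 (Zane): min(2, 5) = 2
n2-3 (Zane): min(-5, 3, 9) = -5
n2 (Priya): max(-9, 2, -5) = 2
n3-1 (Zane): min(3, -6, 4) = -6
n3-2 (Zane): min(7, -3, 0) = -3
n3 (Priya): max(-6, -3) = -3
root (Zane): min(-2, 2, -3) = -3
At root, Zane picks n3 (lowest: -3).
At n3, Priya picks n3-2 (highest: -3).
At n3-2, Zane picks n3-2-2 (lowest: -3).
Terminal value -3.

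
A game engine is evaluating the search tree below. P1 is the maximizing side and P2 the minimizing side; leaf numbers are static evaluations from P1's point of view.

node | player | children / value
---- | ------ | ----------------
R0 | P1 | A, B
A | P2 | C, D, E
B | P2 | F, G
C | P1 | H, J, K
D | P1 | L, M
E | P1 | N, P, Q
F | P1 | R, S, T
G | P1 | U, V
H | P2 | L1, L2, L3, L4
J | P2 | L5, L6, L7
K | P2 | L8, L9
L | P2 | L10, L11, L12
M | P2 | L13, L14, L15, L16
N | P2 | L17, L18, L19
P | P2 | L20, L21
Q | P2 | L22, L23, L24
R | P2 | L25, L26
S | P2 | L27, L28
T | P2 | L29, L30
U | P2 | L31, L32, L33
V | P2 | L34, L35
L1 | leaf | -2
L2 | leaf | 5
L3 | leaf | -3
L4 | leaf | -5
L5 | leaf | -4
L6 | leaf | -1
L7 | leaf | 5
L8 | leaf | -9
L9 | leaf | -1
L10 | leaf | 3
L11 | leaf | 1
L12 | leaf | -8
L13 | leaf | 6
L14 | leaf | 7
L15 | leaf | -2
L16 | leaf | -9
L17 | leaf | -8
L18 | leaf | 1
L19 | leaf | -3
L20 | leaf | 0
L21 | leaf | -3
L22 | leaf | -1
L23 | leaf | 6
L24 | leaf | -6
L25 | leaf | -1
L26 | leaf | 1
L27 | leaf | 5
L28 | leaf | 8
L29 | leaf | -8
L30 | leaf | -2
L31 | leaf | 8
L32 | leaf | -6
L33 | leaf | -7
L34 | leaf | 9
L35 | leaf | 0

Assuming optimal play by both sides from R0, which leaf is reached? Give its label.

L35

H (P2): min(-2, 5, -3, -5) = -5
J (P2): min(-4, -1, 5) = -4
K (P2): min(-9, -1) = -9
C (P1): max(-5, -4, -9) = -4
L (P2): min(3, 1, -8) = -8
M (P2): min(6, 7, -2, -9) = -9
D (P1): max(-8, -9) = -8
N (P2): min(-8, 1, -3) = -8
P (P2): min(0, -3) = -3
Q (P2): min(-1, 6, -6) = -6
E (P1): max(-8, -3, -6) = -3
A (P2): min(-4, -8, -3) = -8
R (P2): min(-1, 1) = -1
S (P2): min(5, 8) = 5
T (P2): min(-8, -2) = -8
F (P1): max(-1, 5, -8) = 5
U (P2): min(8, -6, -7) = -7
V (P2): min(9, 0) = 0
G (P1): max(-7, 0) = 0
B (P2): min(5, 0) = 0
R0 (P1): max(-8, 0) = 0
At R0, P1 picks B (highest: 0).
At B, P2 picks G (lowest: 0).
At G, P1 picks V (highest: 0).
At V, P2 picks L35 (lowest: 0).
Terminal value 0.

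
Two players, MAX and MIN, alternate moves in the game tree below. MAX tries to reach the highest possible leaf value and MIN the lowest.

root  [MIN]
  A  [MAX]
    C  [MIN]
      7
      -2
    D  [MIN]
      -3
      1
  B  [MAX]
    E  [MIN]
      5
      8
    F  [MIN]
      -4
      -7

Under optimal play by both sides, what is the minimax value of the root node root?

-2

C (MIN): min(7, -2) = -2
D (MIN): min(-3, 1) = -3
A (MAX): max(-2, -3) = -2
E (MIN): min(5, 8) = 5
F (MIN): min(-4, -7) = -7
B (MAX): max(5, -7) = 5
root (MIN): min(-2, 5) = -2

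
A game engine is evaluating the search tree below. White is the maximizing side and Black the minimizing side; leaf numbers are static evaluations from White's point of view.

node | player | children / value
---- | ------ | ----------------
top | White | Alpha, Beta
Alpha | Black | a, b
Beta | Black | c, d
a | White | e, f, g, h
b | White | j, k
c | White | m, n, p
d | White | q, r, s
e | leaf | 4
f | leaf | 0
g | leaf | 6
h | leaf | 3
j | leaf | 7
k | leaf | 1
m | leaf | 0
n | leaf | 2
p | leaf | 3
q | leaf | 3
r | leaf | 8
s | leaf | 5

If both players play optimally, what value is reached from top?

a (White): max(4, 0, 6, 3) = 6
b (White): max(7, 1) = 7
Alpha (Black): min(6, 7) = 6
c (White): max(0, 2, 3) = 3
d (White): max(3, 8, 5) = 8
Beta (Black): min(3, 8) = 3
top (White): max(6, 3) = 6

6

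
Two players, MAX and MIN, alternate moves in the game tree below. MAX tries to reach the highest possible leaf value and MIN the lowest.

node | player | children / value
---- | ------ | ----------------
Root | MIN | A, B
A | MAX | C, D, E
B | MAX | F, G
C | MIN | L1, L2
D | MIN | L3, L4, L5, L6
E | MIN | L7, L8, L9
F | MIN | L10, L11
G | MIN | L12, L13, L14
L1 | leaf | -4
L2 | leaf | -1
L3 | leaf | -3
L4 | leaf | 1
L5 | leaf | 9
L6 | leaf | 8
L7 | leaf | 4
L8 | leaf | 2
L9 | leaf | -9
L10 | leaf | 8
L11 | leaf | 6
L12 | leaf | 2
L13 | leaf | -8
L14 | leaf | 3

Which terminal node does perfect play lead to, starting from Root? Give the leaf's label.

C (MIN): min(-4, -1) = -4
D (MIN): min(-3, 1, 9, 8) = -3
E (MIN): min(4, 2, -9) = -9
A (MAX): max(-4, -3, -9) = -3
F (MIN): min(8, 6) = 6
G (MIN): min(2, -8, 3) = -8
B (MAX): max(6, -8) = 6
Root (MIN): min(-3, 6) = -3
At Root, MIN picks A (lowest: -3).
At A, MAX picks D (highest: -3).
At D, MIN picks L3 (lowest: -3).
Terminal value -3.

L3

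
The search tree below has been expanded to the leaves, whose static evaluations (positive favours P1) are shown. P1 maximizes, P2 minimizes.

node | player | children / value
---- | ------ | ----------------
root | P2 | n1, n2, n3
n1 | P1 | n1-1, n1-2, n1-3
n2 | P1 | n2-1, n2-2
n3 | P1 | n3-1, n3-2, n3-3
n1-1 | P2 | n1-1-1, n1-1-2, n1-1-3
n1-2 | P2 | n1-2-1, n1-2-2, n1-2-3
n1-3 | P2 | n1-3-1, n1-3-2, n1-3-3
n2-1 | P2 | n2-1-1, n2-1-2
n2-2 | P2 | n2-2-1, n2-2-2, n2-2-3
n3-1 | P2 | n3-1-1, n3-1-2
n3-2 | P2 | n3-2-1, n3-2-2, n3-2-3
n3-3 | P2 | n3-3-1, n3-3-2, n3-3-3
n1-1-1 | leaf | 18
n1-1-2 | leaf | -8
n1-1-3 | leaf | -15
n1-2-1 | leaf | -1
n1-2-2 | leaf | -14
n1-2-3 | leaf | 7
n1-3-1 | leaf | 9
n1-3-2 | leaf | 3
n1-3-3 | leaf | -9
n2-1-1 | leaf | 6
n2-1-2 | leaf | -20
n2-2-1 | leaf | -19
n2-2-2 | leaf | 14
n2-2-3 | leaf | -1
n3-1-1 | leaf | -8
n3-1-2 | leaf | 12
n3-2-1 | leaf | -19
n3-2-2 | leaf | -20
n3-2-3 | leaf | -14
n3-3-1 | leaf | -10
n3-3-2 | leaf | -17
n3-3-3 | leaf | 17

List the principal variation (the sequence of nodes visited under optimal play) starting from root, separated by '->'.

n1-1 (P2): min(18, -8, -15) = -15
n1-2 (P2): min(-1, -14, 7) = -14
n1-3 (P2): min(9, 3, -9) = -9
n1 (P1): max(-15, -14, -9) = -9
n2-1 (P2): min(6, -20) = -20
n2-2 (P2): min(-19, 14, -1) = -19
n2 (P1): max(-20, -19) = -19
n3-1 (P2): min(-8, 12) = -8
n3-2 (P2): min(-19, -20, -14) = -20
n3-3 (P2): min(-10, -17, 17) = -17
n3 (P1): max(-8, -20, -17) = -8
root (P2): min(-9, -19, -8) = -19
At root, P2 picks n2 (lowest: -19).
At n2, P1 picks n2-2 (highest: -19).
At n2-2, P2 picks n2-2-1 (lowest: -19).
Terminal value -19.

root -> n2 -> n2-2 -> n2-2-1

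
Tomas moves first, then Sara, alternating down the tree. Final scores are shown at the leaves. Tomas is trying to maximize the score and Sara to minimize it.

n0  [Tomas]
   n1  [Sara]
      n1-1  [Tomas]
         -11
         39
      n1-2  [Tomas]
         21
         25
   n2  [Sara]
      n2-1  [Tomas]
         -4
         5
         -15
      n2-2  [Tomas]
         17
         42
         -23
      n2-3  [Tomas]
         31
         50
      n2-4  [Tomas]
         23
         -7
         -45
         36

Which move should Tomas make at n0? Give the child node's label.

n1-1 (Tomas): max(-11, 39) = 39
n1-2 (Tomas): max(21, 25) = 25
n1 (Sara): min(39, 25) = 25
n2-1 (Tomas): max(-4, 5, -15) = 5
n2-2 (Tomas): max(17, 42, -23) = 42
n2-3 (Tomas): max(31, 50) = 50
n2-4 (Tomas): max(23, -7, -45, 36) = 36
n2 (Sara): min(5, 42, 50, 36) = 5
n0 (Tomas): max(25, 5) = 25
Tomas at n0 wants the highest of {n1=25, n2=5}, so chooses n1.

n1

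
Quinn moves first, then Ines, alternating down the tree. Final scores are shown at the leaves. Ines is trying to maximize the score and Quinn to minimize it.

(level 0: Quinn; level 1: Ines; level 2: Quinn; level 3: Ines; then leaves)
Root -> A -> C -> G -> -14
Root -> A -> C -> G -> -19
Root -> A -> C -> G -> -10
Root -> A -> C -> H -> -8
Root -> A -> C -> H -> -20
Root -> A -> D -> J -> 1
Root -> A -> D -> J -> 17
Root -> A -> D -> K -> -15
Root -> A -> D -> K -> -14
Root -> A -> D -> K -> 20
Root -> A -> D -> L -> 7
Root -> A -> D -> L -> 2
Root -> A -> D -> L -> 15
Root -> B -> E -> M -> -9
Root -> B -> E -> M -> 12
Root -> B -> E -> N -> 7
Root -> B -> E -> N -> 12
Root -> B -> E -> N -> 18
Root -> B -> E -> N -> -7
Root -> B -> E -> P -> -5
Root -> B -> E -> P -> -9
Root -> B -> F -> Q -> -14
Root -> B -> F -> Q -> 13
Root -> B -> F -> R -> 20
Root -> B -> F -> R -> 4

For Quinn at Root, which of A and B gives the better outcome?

G (Ines): max(-14, -19, -10) = -10
H (Ines): max(-8, -20) = -8
C (Quinn): min(-10, -8) = -10
J (Ines): max(1, 17) = 17
K (Ines): max(-15, -14, 20) = 20
L (Ines): max(7, 2, 15) = 15
D (Quinn): min(17, 20, 15) = 15
A (Ines): max(-10, 15) = 15
M (Ines): max(-9, 12) = 12
N (Ines): max(7, 12, 18, -7) = 18
P (Ines): max(-5, -9) = -5
E (Quinn): min(12, 18, -5) = -5
Q (Ines): max(-14, 13) = 13
R (Ines): max(20, 4) = 20
F (Quinn): min(13, 20) = 13
B (Ines): max(-5, 13) = 13
Quinn prefers the lower value; A=15, B=13. B is better since 13 < 15.

B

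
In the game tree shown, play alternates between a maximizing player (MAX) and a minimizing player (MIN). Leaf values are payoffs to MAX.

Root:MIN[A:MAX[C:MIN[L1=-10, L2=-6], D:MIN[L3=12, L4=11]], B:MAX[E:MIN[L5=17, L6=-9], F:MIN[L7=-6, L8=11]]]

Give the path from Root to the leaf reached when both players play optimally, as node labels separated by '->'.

Root -> B -> F -> L7

C (MIN): min(-10, -6) = -10
D (MIN): min(12, 11) = 11
A (MAX): max(-10, 11) = 11
E (MIN): min(17, -9) = -9
F (MIN): min(-6, 11) = -6
B (MAX): max(-9, -6) = -6
Root (MIN): min(11, -6) = -6
At Root, MIN picks B (lowest: -6).
At B, MAX picks F (highest: -6).
At F, MIN picks L7 (lowest: -6).
Terminal value -6.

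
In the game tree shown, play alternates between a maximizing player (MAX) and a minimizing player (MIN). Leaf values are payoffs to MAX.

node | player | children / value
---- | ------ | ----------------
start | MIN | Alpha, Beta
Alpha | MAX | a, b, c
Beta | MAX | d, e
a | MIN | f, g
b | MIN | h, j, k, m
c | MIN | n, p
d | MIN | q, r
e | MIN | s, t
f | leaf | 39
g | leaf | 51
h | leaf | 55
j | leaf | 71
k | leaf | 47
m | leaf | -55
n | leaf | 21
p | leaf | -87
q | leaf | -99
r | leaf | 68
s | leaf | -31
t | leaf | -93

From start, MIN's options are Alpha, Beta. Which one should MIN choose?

Beta

a (MIN): min(39, 51) = 39
b (MIN): min(55, 71, 47, -55) = -55
c (MIN): min(21, -87) = -87
Alpha (MAX): max(39, -55, -87) = 39
d (MIN): min(-99, 68) = -99
e (MIN): min(-31, -93) = -93
Beta (MAX): max(-99, -93) = -93
start (MIN): min(39, -93) = -93
MIN at start wants the lowest of {Alpha=39, Beta=-93}, so chooses Beta.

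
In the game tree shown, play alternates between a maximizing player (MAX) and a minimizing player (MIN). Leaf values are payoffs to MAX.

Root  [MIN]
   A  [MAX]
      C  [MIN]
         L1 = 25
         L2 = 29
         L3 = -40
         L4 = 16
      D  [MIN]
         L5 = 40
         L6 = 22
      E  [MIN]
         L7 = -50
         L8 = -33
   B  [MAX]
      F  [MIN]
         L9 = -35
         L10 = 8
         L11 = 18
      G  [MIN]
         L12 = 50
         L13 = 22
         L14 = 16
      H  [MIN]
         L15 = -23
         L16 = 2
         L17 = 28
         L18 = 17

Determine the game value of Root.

16

C (MIN): min(25, 29, -40, 16) = -40
D (MIN): min(40, 22) = 22
E (MIN): min(-50, -33) = -50
A (MAX): max(-40, 22, -50) = 22
F (MIN): min(-35, 8, 18) = -35
G (MIN): min(50, 22, 16) = 16
H (MIN): min(-23, 2, 28, 17) = -23
B (MAX): max(-35, 16, -23) = 16
Root (MIN): min(22, 16) = 16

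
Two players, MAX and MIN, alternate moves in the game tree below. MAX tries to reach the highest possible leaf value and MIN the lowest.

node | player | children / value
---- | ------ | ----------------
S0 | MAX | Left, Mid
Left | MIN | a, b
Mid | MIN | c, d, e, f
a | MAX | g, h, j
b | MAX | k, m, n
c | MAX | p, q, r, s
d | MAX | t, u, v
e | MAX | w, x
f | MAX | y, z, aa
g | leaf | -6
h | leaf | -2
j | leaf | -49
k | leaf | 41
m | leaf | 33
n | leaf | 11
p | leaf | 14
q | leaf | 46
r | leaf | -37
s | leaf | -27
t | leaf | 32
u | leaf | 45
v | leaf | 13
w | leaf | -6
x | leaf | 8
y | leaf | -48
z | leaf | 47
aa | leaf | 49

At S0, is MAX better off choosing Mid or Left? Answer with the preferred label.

Mid

c (MAX): max(14, 46, -37, -27) = 46
d (MAX): max(32, 45, 13) = 45
e (MAX): max(-6, 8) = 8
f (MAX): max(-48, 47, 49) = 49
Mid (MIN): min(46, 45, 8, 49) = 8
a (MAX): max(-6, -2, -49) = -2
b (MAX): max(41, 33, 11) = 41
Left (MIN): min(-2, 41) = -2
MAX prefers the higher value; Mid=8, Left=-2. Mid is better since 8 > -2.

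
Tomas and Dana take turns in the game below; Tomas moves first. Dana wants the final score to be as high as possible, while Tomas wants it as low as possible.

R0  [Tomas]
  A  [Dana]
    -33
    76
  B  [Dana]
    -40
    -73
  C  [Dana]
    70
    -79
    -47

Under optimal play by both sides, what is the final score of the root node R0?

-40

A (Dana): max(-33, 76) = 76
B (Dana): max(-40, -73) = -40
C (Dana): max(70, -79, -47) = 70
R0 (Tomas): min(76, -40, 70) = -40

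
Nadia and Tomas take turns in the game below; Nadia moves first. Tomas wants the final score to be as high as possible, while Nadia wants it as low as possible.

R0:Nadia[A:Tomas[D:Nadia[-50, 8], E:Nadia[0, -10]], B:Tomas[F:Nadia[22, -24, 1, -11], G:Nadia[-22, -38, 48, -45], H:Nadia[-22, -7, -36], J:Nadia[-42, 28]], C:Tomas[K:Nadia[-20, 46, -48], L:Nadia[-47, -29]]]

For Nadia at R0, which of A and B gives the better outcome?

B

D (Nadia): min(-50, 8) = -50
E (Nadia): min(0, -10) = -10
A (Tomas): max(-50, -10) = -10
F (Nadia): min(22, -24, 1, -11) = -24
G (Nadia): min(-22, -38, 48, -45) = -45
H (Nadia): min(-22, -7, -36) = -36
J (Nadia): min(-42, 28) = -42
B (Tomas): max(-24, -45, -36, -42) = -24
Nadia prefers the lower value; A=-10, B=-24. B is better since -24 < -10.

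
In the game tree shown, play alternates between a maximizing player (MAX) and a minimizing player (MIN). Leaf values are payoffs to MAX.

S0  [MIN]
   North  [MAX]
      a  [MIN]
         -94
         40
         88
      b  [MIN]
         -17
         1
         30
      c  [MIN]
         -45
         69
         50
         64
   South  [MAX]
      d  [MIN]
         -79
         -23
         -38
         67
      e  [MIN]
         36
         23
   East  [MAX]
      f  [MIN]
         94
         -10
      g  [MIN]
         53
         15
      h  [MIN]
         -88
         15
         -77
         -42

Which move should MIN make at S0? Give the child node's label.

North

a (MIN): min(-94, 40, 88) = -94
b (MIN): min(-17, 1, 30) = -17
c (MIN): min(-45, 69, 50, 64) = -45
North (MAX): max(-94, -17, -45) = -17
d (MIN): min(-79, -23, -38, 67) = -79
e (MIN): min(36, 23) = 23
South (MAX): max(-79, 23) = 23
f (MIN): min(94, -10) = -10
g (MIN): min(53, 15) = 15
h (MIN): min(-88, 15, -77, -42) = -88
East (MAX): max(-10, 15, -88) = 15
S0 (MIN): min(-17, 23, 15) = -17
MIN at S0 wants the lowest of {North=-17, South=23, East=15}, so chooses North.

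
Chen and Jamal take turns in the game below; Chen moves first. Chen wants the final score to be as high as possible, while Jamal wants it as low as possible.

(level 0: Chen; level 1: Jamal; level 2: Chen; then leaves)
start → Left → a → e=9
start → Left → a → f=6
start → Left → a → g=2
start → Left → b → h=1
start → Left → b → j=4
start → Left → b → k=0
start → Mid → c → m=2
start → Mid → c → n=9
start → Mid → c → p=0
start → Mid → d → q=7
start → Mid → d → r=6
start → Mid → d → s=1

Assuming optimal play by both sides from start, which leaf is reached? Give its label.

a (Chen): max(9, 6, 2) = 9
b (Chen): max(1, 4, 0) = 4
Left (Jamal): min(9, 4) = 4
c (Chen): max(2, 9, 0) = 9
d (Chen): max(7, 6, 1) = 7
Mid (Jamal): min(9, 7) = 7
start (Chen): max(4, 7) = 7
At start, Chen picks Mid (highest: 7).
At Mid, Jamal picks d (lowest: 7).
At d, Chen picks q (highest: 7).
Terminal value 7.

q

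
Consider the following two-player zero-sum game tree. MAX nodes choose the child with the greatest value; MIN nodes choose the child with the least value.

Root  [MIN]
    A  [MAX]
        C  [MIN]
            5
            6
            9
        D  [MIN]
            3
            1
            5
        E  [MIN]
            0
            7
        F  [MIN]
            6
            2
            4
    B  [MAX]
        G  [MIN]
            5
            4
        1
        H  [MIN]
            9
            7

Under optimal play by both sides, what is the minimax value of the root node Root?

5

C (MIN): min(5, 6, 9) = 5
D (MIN): min(3, 1, 5) = 1
E (MIN): min(0, 7) = 0
F (MIN): min(6, 2, 4) = 2
A (MAX): max(5, 1, 0, 2) = 5
G (MIN): min(5, 4) = 4
H (MIN): min(9, 7) = 7
B (MAX): max(4, 1, 7) = 7
Root (MIN): min(5, 7) = 5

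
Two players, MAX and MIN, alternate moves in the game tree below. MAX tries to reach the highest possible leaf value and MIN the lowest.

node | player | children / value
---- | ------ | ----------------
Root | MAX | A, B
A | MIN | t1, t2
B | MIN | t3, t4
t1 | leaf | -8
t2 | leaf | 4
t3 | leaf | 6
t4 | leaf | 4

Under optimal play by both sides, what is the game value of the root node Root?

A (MIN): min(-8, 4) = -8
B (MIN): min(6, 4) = 4
Root (MAX): max(-8, 4) = 4

4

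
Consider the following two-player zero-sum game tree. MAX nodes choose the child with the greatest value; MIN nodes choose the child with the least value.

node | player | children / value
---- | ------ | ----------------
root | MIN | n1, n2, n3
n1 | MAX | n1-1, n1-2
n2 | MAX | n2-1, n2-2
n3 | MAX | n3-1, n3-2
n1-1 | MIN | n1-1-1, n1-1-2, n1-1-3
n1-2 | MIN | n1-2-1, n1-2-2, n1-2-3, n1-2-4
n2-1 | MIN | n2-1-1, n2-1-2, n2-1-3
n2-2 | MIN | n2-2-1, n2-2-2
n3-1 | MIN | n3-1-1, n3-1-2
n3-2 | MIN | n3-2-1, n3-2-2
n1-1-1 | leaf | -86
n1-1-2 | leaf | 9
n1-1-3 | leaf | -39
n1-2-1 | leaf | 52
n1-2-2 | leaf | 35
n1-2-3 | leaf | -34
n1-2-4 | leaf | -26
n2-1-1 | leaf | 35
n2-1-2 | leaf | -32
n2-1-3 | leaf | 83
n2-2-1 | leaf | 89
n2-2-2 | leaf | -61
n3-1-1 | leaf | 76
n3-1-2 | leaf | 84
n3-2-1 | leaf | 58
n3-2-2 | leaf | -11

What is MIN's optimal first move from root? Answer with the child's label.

n1

n1-1 (MIN): min(-86, 9, -39) = -86
n1-2 (MIN): min(52, 35, -34, -26) = -34
n1 (MAX): max(-86, -34) = -34
n2-1 (MIN): min(35, -32, 83) = -32
n2-2 (MIN): min(89, -61) = -61
n2 (MAX): max(-32, -61) = -32
n3-1 (MIN): min(76, 84) = 76
n3-2 (MIN): min(58, -11) = -11
n3 (MAX): max(76, -11) = 76
root (MIN): min(-34, -32, 76) = -34
MIN at root wants the lowest of {n1=-34, n2=-32, n3=76}, so chooses n1.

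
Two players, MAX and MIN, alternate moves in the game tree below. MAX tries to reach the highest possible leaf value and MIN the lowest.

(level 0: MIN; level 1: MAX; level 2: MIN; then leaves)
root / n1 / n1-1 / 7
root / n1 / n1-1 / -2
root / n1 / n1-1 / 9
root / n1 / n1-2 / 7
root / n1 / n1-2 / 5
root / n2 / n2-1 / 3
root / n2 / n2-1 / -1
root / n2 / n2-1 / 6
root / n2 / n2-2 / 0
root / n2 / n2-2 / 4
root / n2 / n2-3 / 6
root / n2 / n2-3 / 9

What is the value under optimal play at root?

5

n1-1 (MIN): min(7, -2, 9) = -2
n1-2 (MIN): min(7, 5) = 5
n1 (MAX): max(-2, 5) = 5
n2-1 (MIN): min(3, -1, 6) = -1
n2-2 (MIN): min(0, 4) = 0
n2-3 (MIN): min(6, 9) = 6
n2 (MAX): max(-1, 0, 6) = 6
root (MIN): min(5, 6) = 5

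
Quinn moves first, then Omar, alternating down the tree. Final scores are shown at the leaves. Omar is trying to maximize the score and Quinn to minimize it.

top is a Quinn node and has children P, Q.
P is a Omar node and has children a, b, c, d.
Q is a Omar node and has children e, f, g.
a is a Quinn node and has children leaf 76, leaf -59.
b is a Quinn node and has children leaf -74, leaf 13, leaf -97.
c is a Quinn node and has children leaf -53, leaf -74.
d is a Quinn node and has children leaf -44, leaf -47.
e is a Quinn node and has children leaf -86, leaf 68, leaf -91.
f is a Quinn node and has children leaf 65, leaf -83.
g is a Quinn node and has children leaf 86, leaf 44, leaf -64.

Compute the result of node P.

a (Quinn): min(76, -59) = -59
b (Quinn): min(-74, 13, -97) = -97
c (Quinn): min(-53, -74) = -74
d (Quinn): min(-44, -47) = -47
P (Omar): max(-59, -97, -74, -47) = -47

-47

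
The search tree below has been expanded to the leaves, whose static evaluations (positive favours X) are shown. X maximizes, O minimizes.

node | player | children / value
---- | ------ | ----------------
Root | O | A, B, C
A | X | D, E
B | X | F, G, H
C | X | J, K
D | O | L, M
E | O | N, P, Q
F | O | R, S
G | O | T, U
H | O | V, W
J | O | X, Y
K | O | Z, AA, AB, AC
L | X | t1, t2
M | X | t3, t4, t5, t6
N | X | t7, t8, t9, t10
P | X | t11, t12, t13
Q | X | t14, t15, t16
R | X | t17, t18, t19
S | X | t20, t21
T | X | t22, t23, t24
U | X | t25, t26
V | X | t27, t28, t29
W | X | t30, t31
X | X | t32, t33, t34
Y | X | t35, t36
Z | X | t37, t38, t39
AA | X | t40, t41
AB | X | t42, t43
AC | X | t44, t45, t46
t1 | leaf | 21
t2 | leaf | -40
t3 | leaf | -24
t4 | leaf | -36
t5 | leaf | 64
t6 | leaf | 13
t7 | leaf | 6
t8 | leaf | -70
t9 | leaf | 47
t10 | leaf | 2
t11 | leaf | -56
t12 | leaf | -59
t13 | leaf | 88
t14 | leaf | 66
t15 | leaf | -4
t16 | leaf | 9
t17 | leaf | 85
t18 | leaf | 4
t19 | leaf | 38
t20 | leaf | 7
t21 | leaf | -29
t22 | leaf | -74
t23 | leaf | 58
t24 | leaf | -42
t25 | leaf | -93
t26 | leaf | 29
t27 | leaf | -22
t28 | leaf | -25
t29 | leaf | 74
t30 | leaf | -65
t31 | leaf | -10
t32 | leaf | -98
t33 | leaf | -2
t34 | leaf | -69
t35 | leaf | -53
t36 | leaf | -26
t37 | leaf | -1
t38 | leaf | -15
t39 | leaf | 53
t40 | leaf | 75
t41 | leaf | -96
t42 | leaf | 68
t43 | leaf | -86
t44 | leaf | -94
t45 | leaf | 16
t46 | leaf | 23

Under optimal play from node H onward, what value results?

V (X): max(-22, -25, 74) = 74
W (X): max(-65, -10) = -10
H (O): min(74, -10) = -10

-10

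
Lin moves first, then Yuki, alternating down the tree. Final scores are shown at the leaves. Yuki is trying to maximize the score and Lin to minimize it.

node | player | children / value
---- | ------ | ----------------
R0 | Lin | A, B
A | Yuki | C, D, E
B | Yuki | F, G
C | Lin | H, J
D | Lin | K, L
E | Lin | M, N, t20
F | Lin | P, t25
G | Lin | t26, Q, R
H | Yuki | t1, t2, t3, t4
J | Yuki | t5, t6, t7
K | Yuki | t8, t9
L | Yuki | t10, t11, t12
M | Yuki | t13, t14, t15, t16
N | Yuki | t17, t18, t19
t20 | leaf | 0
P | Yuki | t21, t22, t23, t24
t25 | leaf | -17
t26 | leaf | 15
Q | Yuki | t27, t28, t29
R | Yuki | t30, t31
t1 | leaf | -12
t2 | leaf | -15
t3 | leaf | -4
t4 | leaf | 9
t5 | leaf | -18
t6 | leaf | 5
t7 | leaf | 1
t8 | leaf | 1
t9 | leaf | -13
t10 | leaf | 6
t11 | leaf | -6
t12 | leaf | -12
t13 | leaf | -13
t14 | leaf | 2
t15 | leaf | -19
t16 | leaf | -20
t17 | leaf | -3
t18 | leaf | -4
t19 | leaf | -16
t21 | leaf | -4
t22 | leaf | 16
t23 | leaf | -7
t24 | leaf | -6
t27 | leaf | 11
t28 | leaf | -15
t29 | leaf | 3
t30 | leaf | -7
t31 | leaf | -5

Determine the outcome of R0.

H (Yuki): max(-12, -15, -4, 9) = 9
J (Yuki): max(-18, 5, 1) = 5
C (Lin): min(9, 5) = 5
K (Yuki): max(1, -13) = 1
L (Yuki): max(6, -6, -12) = 6
D (Lin): min(1, 6) = 1
M (Yuki): max(-13, 2, -19, -20) = 2
N (Yuki): max(-3, -4, -16) = -3
E (Lin): min(2, -3, 0) = -3
A (Yuki): max(5, 1, -3) = 5
P (Yuki): max(-4, 16, -7, -6) = 16
F (Lin): min(16, -17) = -17
Q (Yuki): max(11, -15, 3) = 11
R (Yuki): max(-7, -5) = -5
G (Lin): min(15, 11, -5) = -5
B (Yuki): max(-17, -5) = -5
R0 (Lin): min(5, -5) = -5

-5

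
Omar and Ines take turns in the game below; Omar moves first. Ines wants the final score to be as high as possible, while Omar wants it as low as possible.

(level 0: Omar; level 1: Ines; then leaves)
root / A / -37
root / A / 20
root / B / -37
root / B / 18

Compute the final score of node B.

B (Ines): max(-37, 18) = 18

18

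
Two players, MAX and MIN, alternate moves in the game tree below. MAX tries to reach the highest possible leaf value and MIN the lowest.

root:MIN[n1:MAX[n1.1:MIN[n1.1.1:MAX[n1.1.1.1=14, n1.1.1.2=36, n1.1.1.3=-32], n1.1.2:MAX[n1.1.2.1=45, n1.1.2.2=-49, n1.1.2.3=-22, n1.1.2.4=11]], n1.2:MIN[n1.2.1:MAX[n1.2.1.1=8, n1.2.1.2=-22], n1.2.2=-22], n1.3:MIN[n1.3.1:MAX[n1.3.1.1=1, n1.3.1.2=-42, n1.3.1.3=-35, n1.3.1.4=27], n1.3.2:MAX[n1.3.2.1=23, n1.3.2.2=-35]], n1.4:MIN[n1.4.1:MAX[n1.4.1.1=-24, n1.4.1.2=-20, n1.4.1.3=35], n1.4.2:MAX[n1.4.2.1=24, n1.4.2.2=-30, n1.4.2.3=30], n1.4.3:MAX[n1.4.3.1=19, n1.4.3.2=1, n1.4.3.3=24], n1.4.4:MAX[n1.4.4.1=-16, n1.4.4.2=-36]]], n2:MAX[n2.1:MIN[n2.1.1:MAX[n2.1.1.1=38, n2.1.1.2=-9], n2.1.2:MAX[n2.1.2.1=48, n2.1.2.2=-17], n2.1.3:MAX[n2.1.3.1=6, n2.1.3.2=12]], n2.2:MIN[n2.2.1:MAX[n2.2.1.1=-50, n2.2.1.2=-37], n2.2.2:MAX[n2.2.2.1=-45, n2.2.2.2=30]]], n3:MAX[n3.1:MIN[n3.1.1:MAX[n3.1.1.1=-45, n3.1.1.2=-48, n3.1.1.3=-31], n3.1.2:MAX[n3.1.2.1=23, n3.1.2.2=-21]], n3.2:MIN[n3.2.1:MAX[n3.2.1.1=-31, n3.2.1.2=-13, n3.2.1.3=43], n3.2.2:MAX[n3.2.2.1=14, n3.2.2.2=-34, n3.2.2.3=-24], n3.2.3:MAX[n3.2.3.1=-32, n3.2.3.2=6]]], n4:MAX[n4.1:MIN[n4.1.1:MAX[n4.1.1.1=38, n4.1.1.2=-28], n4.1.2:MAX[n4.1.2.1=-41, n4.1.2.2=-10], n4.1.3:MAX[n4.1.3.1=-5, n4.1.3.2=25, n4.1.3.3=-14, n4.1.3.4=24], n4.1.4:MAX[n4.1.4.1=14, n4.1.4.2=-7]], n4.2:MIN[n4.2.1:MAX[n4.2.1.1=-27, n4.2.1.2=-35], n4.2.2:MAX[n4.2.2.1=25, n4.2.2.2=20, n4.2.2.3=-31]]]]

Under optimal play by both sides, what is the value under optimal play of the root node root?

-10

n1.1.1 (MAX): max(14, 36, -32) = 36
n1.1.2 (MAX): max(45, -49, -22, 11) = 45
n1.1 (MIN): min(36, 45) = 36
n1.2.1 (MAX): max(8, -22) = 8
n1.2 (MIN): min(8, -22) = -22
n1.3.1 (MAX): max(1, -42, -35, 27) = 27
n1.3.2 (MAX): max(23, -35) = 23
n1.3 (MIN): min(27, 23) = 23
n1.4.1 (MAX): max(-24, -20, 35) = 35
n1.4.2 (MAX): max(24, -30, 30) = 30
n1.4.3 (MAX): max(19, 1, 24) = 24
n1.4.4 (MAX): max(-16, -36) = -16
n1.4 (MIN): min(35, 30, 24, -16) = -16
n1 (MAX): max(36, -22, 23, -16) = 36
n2.1.1 (MAX): max(38, -9) = 38
n2.1.2 (MAX): max(48, -17) = 48
n2.1.3 (MAX): max(6, 12) = 12
n2.1 (MIN): min(38, 48, 12) = 12
n2.2.1 (MAX): max(-50, -37) = -37
n2.2.2 (MAX): max(-45, 30) = 30
n2.2 (MIN): min(-37, 30) = -37
n2 (MAX): max(12, -37) = 12
n3.1.1 (MAX): max(-45, -48, -31) = -31
n3.1.2 (MAX): max(23, -21) = 23
n3.1 (MIN): min(-31, 23) = -31
n3.2.1 (MAX): max(-31, -13, 43) = 43
n3.2.2 (MAX): max(14, -34, -24) = 14
n3.2.3 (MAX): max(-32, 6) = 6
n3.2 (MIN): min(43, 14, 6) = 6
n3 (MAX): max(-31, 6) = 6
n4.1.1 (MAX): max(38, -28) = 38
n4.1.2 (MAX): max(-41, -10) = -10
n4.1.3 (MAX): max(-5, 25, -14, 24) = 25
n4.1.4 (MAX): max(14, -7) = 14
n4.1 (MIN): min(38, -10, 25, 14) = -10
n4.2.1 (MAX): max(-27, -35) = -27
n4.2.2 (MAX): max(25, 20, -31) = 25
n4.2 (MIN): min(-27, 25) = -27
n4 (MAX): max(-10, -27) = -10
root (MIN): min(36, 12, 6, -10) = -10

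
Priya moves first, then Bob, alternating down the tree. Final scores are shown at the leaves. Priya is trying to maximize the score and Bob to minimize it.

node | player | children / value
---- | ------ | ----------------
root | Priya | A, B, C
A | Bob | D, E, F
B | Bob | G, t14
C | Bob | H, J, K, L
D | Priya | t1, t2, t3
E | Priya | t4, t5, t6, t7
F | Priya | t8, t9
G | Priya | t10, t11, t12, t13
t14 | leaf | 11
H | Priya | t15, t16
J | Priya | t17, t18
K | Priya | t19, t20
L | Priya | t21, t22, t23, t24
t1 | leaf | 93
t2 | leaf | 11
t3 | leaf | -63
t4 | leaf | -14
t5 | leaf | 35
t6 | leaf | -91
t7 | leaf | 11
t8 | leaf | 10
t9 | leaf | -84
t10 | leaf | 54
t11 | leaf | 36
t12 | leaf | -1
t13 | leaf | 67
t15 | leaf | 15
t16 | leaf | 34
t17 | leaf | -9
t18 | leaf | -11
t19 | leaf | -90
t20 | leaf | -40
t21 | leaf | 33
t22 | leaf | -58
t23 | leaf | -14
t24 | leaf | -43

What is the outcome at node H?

34

H (Priya): max(15, 34) = 34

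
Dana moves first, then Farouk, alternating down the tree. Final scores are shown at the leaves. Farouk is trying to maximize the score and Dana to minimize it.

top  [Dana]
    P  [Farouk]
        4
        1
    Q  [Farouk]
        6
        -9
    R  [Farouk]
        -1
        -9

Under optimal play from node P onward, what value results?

P (Farouk): max(4, 1) = 4

4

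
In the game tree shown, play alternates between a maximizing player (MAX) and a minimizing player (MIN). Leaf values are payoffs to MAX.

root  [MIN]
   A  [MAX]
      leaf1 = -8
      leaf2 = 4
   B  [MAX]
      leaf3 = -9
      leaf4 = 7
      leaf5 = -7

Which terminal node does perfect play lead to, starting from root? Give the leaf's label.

A (MAX): max(-8, 4) = 4
B (MAX): max(-9, 7, -7) = 7
root (MIN): min(4, 7) = 4
At root, MIN picks A (lowest: 4).
At A, MAX picks leaf2 (highest: 4).
Terminal value 4.

leaf2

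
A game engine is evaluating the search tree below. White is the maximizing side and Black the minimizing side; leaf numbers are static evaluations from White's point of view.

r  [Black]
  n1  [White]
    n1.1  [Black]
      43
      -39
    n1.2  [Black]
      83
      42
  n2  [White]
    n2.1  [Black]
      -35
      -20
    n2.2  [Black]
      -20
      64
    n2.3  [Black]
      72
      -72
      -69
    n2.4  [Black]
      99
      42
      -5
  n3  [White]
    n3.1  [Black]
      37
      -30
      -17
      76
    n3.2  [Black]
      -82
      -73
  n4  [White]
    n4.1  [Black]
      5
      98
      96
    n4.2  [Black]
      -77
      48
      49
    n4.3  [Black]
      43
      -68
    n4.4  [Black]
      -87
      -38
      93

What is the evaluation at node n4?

n4.1 (Black): min(5, 98, 96) = 5
n4.2 (Black): min(-77, 48, 49) = -77
n4.3 (Black): min(43, -68) = -68
n4.4 (Black): min(-87, -38, 93) = -87
n4 (White): max(5, -77, -68, -87) = 5

5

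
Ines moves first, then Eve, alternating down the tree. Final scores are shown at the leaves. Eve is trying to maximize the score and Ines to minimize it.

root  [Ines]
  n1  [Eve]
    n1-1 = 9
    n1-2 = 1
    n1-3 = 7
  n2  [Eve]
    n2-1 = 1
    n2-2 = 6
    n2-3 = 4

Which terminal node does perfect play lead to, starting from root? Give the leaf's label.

n2-2

n1 (Eve): max(9, 1, 7) = 9
n2 (Eve): max(1, 6, 4) = 6
root (Ines): min(9, 6) = 6
At root, Ines picks n2 (lowest: 6).
At n2, Eve picks n2-2 (highest: 6).
Terminal value 6.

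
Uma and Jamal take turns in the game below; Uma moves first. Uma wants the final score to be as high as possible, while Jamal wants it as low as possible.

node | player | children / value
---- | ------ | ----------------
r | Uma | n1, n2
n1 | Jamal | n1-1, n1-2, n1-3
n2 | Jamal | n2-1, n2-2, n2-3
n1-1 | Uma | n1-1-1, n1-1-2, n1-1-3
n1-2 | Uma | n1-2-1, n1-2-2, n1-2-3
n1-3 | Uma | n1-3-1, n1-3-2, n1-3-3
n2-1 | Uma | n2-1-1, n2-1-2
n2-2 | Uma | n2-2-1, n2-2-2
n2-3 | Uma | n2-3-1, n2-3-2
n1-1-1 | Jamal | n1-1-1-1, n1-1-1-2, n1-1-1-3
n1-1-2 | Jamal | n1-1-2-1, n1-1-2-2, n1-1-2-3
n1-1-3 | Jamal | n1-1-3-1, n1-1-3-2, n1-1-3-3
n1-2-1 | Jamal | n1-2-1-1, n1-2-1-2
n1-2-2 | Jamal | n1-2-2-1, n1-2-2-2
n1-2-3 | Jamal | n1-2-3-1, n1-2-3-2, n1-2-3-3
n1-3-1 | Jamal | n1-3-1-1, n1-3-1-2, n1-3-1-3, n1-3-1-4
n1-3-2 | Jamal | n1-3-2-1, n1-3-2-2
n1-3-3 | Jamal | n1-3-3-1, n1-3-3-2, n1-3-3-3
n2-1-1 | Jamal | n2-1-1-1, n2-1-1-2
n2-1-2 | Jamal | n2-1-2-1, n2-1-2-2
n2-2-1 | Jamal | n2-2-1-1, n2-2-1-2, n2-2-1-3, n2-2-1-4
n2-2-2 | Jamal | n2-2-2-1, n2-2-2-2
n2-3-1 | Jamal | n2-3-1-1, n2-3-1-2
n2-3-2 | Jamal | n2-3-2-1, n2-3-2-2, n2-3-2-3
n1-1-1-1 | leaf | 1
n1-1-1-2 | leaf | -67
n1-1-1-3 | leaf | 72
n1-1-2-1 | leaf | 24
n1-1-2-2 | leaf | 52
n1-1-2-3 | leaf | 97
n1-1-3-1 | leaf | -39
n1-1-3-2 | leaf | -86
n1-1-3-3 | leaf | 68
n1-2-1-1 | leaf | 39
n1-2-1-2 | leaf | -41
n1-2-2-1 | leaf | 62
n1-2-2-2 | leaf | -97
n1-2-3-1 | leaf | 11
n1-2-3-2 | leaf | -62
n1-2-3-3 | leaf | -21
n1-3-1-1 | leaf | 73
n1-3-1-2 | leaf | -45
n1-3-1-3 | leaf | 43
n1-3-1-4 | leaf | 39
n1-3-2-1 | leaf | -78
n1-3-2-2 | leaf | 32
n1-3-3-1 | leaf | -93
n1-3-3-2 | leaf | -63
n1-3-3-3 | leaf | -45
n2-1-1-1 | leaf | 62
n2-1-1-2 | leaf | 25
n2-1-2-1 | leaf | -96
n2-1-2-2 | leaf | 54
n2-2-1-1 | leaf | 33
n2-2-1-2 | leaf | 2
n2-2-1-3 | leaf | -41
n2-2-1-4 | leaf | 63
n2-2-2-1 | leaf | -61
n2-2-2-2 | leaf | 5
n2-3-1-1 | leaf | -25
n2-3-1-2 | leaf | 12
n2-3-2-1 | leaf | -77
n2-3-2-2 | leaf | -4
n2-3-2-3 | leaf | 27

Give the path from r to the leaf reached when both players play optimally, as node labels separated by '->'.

n1-1-1 (Jamal): min(1, -67, 72) = -67
n1-1-2 (Jamal): min(24, 52, 97) = 24
n1-1-3 (Jamal): min(-39, -86, 68) = -86
n1-1 (Uma): max(-67, 24, -86) = 24
n1-2-1 (Jamal): min(39, -41) = -41
n1-2-2 (Jamal): min(62, -97) = -97
n1-2-3 (Jamal): min(11, -62, -21) = -62
n1-2 (Uma): max(-41, -97, -62) = -41
n1-3-1 (Jamal): min(73, -45, 43, 39) = -45
n1-3-2 (Jamal): min(-78, 32) = -78
n1-3-3 (Jamal): min(-93, -63, -45) = -93
n1-3 (Uma): max(-45, -78, -93) = -45
n1 (Jamal): min(24, -41, -45) = -45
n2-1-1 (Jamal): min(62, 25) = 25
n2-1-2 (Jamal): min(-96, 54) = -96
n2-1 (Uma): max(25, -96) = 25
n2-2-1 (Jamal): min(33, 2, -41, 63) = -41
n2-2-2 (Jamal): min(-61, 5) = -61
n2-2 (Uma): max(-41, -61) = -41
n2-3-1 (Jamal): min(-25, 12) = -25
n2-3-2 (Jamal): min(-77, -4, 27) = -77
n2-3 (Uma): max(-25, -77) = -25
n2 (Jamal): min(25, -41, -25) = -41
r (Uma): max(-45, -41) = -41
At r, Uma picks n2 (highest: -41).
At n2, Jamal picks n2-2 (lowest: -41).
At n2-2, Uma picks n2-2-1 (highest: -41).
At n2-2-1, Jamal picks n2-2-1-3 (lowest: -41).
Terminal value -41.

r -> n2 -> n2-2 -> n2-2-1 -> n2-2-1-3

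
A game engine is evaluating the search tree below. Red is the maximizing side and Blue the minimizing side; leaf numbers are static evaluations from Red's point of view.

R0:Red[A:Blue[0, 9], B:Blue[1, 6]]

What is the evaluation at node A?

A (Blue): min(0, 9) = 0

0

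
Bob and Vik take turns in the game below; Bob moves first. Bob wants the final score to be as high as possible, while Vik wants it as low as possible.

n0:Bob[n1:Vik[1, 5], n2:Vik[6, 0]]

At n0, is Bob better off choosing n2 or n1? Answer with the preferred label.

n1

n2 (Vik): min(6, 0) = 0
n1 (Vik): min(1, 5) = 1
Bob prefers the higher value; n2=0, n1=1. n1 is better since 1 > 0.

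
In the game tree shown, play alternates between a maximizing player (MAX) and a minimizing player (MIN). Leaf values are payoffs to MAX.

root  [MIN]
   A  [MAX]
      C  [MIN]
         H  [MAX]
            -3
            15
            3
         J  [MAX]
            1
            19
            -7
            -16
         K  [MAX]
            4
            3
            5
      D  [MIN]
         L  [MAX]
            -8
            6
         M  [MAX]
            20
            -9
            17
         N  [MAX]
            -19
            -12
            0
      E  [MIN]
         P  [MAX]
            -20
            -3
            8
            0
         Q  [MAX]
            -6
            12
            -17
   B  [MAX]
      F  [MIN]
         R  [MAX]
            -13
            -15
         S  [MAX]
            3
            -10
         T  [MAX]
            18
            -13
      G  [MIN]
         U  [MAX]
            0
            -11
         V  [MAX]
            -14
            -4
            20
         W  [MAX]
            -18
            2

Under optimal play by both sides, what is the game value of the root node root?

0

H (MAX): max(-3, 15, 3) = 15
J (MAX): max(1, 19, -7, -16) = 19
K (MAX): max(4, 3, 5) = 5
C (MIN): min(15, 19, 5) = 5
L (MAX): max(-8, 6) = 6
M (MAX): max(20, -9, 17) = 20
N (MAX): max(-19, -12, 0) = 0
D (MIN): min(6, 20, 0) = 0
P (MAX): max(-20, -3, 8, 0) = 8
Q (MAX): max(-6, 12, -17) = 12
E (MIN): min(8, 12) = 8
A (MAX): max(5, 0, 8) = 8
R (MAX): max(-13, -15) = -13
S (MAX): max(3, -10) = 3
T (MAX): max(18, -13) = 18
F (MIN): min(-13, 3, 18) = -13
U (MAX): max(0, -11) = 0
V (MAX): max(-14, -4, 20) = 20
W (MAX): max(-18, 2) = 2
G (MIN): min(0, 20, 2) = 0
B (MAX): max(-13, 0) = 0
root (MIN): min(8, 0) = 0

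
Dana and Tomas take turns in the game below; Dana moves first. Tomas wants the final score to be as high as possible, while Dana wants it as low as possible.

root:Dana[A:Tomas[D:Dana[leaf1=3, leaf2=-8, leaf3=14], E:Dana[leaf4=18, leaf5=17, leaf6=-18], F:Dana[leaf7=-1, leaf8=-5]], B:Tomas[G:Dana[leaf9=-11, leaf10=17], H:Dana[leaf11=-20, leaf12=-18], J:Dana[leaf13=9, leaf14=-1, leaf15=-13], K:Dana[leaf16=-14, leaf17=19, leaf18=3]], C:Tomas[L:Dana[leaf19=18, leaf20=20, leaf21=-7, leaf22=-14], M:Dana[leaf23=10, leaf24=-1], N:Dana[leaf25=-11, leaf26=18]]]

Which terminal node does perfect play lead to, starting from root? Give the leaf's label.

D (Dana): min(3, -8, 14) = -8
E (Dana): min(18, 17, -18) = -18
F (Dana): min(-1, -5) = -5
A (Tomas): max(-8, -18, -5) = -5
G (Dana): min(-11, 17) = -11
H (Dana): min(-20, -18) = -20
J (Dana): min(9, -1, -13) = -13
K (Dana): min(-14, 19, 3) = -14
B (Tomas): max(-11, -20, -13, -14) = -11
L (Dana): min(18, 20, -7, -14) = -14
M (Dana): min(10, -1) = -1
N (Dana): min(-11, 18) = -11
C (Tomas): max(-14, -1, -11) = -1
root (Dana): min(-5, -11, -1) = -11
At root, Dana picks B (lowest: -11).
At B, Tomas picks G (highest: -11).
At G, Dana picks leaf9 (lowest: -11).
Terminal value -11.

leaf9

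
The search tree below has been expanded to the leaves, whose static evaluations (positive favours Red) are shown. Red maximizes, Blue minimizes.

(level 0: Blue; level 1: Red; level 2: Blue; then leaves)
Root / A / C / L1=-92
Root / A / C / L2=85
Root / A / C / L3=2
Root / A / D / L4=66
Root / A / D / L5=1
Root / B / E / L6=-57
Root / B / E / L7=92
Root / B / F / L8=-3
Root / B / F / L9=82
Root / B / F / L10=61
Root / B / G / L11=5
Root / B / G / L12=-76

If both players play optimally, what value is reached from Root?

C (Blue): min(-92, 85, 2) = -92
D (Blue): min(66, 1) = 1
A (Red): max(-92, 1) = 1
E (Blue): min(-57, 92) = -57
F (Blue): min(-3, 82, 61) = -3
G (Blue): min(5, -76) = -76
B (Red): max(-57, -3, -76) = -3
Root (Blue): min(1, -3) = -3

-3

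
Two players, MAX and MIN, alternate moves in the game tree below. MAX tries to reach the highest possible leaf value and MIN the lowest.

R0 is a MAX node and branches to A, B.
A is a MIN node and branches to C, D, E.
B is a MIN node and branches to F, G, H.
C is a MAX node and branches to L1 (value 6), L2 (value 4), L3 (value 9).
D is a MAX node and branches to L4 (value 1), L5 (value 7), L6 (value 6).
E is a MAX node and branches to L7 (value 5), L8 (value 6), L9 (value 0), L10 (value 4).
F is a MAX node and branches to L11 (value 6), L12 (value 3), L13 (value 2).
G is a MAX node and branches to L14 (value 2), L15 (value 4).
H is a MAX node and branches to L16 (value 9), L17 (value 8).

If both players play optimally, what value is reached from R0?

C (MAX): max(6, 4, 9) = 9
D (MAX): max(1, 7, 6) = 7
E (MAX): max(5, 6, 0, 4) = 6
A (MIN): min(9, 7, 6) = 6
F (MAX): max(6, 3, 2) = 6
G (MAX): max(2, 4) = 4
H (MAX): max(9, 8) = 9
B (MIN): min(6, 4, 9) = 4
R0 (MAX): max(6, 4) = 6

6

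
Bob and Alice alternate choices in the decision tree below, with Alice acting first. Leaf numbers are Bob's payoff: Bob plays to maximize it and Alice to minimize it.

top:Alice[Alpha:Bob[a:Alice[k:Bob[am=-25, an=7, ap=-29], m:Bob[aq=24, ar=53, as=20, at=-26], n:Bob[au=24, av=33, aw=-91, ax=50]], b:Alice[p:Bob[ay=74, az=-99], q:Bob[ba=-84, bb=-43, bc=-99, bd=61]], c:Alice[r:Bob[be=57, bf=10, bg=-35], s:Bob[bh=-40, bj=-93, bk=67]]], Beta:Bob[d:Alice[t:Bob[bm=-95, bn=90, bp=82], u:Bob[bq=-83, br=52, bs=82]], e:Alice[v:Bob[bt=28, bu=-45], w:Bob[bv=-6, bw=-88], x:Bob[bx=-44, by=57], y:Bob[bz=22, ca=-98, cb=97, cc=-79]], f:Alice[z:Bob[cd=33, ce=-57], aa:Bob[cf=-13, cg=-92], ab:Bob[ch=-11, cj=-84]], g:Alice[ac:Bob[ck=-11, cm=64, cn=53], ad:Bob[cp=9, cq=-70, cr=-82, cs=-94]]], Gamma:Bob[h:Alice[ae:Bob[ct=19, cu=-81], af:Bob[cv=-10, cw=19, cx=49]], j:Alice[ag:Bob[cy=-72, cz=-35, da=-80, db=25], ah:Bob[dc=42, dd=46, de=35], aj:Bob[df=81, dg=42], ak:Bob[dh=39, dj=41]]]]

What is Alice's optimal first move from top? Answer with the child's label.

Gamma

k (Bob): max(-25, 7, -29) = 7
m (Bob): max(24, 53, 20, -26) = 53
n (Bob): max(24, 33, -91, 50) = 50
a (Alice): min(7, 53, 50) = 7
p (Bob): max(74, -99) = 74
q (Bob): max(-84, -43, -99, 61) = 61
b (Alice): min(74, 61) = 61
r (Bob): max(57, 10, -35) = 57
s (Bob): max(-40, -93, 67) = 67
c (Alice): min(57, 67) = 57
Alpha (Bob): max(7, 61, 57) = 61
t (Bob): max(-95, 90, 82) = 90
u (Bob): max(-83, 52, 82) = 82
d (Alice): min(90, 82) = 82
v (Bob): max(28, -45) = 28
w (Bob): max(-6, -88) = -6
x (Bob): max(-44, 57) = 57
y (Bob): max(22, -98, 97, -79) = 97
e (Alice): min(28, -6, 57, 97) = -6
z (Bob): max(33, -57) = 33
aa (Bob): max(-13, -92) = -13
ab (Bob): max(-11, -84) = -11
f (Alice): min(33, -13, -11) = -13
ac (Bob): max(-11, 64, 53) = 64
ad (Bob): max(9, -70, -82, -94) = 9
g (Alice): min(64, 9) = 9
Beta (Bob): max(82, -6, -13, 9) = 82
ae (Bob): max(19, -81) = 19
af (Bob): max(-10, 19, 49) = 49
h (Alice): min(19, 49) = 19
ag (Bob): max(-72, -35, -80, 25) = 25
ah (Bob): max(42, 46, 35) = 46
aj (Bob): max(81, 42) = 81
ak (Bob): max(39, 41) = 41
j (Alice): min(25, 46, 81, 41) = 25
Gamma (Bob): max(19, 25) = 25
top (Alice): min(61, 82, 25) = 25
Alice at top wants the lowest of {Alpha=61, Beta=82, Gamma=25}, so chooses Gamma.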